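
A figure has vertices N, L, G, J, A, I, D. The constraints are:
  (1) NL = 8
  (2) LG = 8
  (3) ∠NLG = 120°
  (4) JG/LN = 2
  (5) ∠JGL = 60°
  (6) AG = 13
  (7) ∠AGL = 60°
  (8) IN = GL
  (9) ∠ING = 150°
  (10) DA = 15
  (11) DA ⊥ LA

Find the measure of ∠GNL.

Step 1: By the law of cosines on triangle NLG: NG² = 8² + 8² − 2·8·8·cos(120°) = 192, so NG = 8·√3.
Step 2: By the inverse law of cosines on triangle GNL: cos(∠GNL) = ((8·√3)² + 8² − 8²) / (2·8·√3·8) = 192/221.7 = 0.866, so ∠GNL = 30°.

Therefore, the measure of angle ∠GNL = 30°.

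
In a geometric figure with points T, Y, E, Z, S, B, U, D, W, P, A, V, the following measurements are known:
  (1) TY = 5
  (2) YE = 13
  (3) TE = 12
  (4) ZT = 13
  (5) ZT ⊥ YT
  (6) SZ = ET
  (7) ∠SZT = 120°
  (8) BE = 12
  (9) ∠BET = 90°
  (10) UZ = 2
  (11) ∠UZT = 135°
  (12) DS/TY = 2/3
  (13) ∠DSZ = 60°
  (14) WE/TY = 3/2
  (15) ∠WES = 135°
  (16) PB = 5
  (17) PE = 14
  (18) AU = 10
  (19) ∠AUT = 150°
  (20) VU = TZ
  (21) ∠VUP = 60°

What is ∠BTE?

Step 1: By the law of cosines on triangle TEB: TB² = 12² + 12² − 2·12·12·cos(90°) = 288, so TB = 12·√2.
Step 2: By the inverse law of cosines on triangle BTE: cos(∠BTE) = ((12·√2)² + 12² − 12²) / (2·12·√2·12) = 288/407.29 = 0.7071, so ∠BTE = 45°.

Therefore, the measure of angle ∠BTE = 45°.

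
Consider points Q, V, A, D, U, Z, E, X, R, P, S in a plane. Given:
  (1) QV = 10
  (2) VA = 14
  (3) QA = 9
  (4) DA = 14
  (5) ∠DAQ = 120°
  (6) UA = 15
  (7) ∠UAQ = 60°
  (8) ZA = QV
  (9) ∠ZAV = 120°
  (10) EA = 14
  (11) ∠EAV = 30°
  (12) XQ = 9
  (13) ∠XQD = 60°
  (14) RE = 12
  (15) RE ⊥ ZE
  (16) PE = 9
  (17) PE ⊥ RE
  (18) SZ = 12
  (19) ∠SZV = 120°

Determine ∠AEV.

Step 1: By the law of cosines on triangle EAV: EV² = 14² + 14² − 2·14·14·cos(30°) = 52.52, so EV ≈ 7.25.
Step 2: By the inverse law of cosines on triangle AEV: cos(∠AEV) = (14² + 7.25² − 14²) / (2·14·7.25) = 52.52/202.91 = 0.2588, so ∠AEV = 75°.

Therefore, the measure of angle ∠AEV = 75°.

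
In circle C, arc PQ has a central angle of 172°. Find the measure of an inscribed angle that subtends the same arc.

By the inscribed angle theorem, the inscribed angle is half the central angle.
Inscribed angle = 172° / 2 = 86°

86°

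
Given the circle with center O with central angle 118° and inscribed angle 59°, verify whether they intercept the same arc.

By the inscribed angle theorem, if both angles subtend the same arc, the inscribed angle must be half the central angle.
Half of 118° = 59°, which equals the given inscribed angle of 59°.
Therefore, yes, they correspond to the same arc.

Yes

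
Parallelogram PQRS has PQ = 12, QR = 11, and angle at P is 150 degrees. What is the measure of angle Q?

In a parallelogram, consecutive angles are supplementary (sum to 180°).
angle Q = 180 - angle P
angle Q = 180 - 150
angle Q = 30 degrees

30 degrees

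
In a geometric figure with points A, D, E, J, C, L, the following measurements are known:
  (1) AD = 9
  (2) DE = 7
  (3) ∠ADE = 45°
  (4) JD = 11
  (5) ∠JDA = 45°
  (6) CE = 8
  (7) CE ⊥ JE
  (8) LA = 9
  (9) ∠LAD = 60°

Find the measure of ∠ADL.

Step 1: By the law of cosines on triangle DAL: DL² = 9² + 9² − 2·9·9·cos(60°) = 81, so DL = 9.
Step 2: By the inverse law of cosines on triangle ADL: cos(∠ADL) = (9² + 9² − 9²) / (2·9·9) = 81/162 = 0.5, so ∠ADL = 60°.

Therefore, the measure of angle ∠ADL = 60°.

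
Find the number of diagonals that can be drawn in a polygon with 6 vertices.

Total line segments between 6 vertices = C(6,2) = 15.
Subtract the 6 sides: 15 - 6 = 9 diagonals.

9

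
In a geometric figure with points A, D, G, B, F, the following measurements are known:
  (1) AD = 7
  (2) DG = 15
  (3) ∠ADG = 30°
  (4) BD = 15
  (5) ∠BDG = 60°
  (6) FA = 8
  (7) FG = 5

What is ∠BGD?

Step 1: By the law of cosines on triangle GDB: GB² = 15² + 15² − 2·15·15·cos(60°) = 225, so GB = 15.
Step 2: By the inverse law of cosines on triangle BGD: cos(∠BGD) = (15² + 15² − 15²) / (2·15·15) = 225/450 = 0.5, so ∠BGD = 60°.

Therefore, the measure of angle ∠BGD = 60°.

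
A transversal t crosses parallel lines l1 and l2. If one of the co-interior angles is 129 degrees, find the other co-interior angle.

Co-interior angles sum to 180: 180 - 129 = 51 degrees.

51 degrees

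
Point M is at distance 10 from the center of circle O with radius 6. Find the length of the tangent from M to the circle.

tangent = √(d² - r²) = √(10² - 6²) = √(100 - 36) = √64 = 8

8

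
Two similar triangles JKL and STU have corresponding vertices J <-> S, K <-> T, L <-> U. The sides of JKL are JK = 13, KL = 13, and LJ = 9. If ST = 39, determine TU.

Similar triangles have proportional sides. Setting up the proportion:
ST / JK = TU / KL
39 / 13 = TU / 13
TU = 13 * 39 / 13 = 39.

39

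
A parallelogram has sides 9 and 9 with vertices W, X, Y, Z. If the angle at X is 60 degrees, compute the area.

The area of a parallelogram equals the product of two adjacent sides times the sine of the included angle.
This is because the height equals 9 * sin(60°) = 9*sqrt(3)/2.
Area = 9 * 9*sqrt(3)/2 = 81*sqrt(3)/2

81*sqrt(3)/2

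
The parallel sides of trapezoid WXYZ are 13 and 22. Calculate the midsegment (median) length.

The midsegment (median) of a trapezoid connects the midpoints of the non-parallel sides.
Its length is the average of the two bases: (13 + 22) / 2 = 35/2.

35/2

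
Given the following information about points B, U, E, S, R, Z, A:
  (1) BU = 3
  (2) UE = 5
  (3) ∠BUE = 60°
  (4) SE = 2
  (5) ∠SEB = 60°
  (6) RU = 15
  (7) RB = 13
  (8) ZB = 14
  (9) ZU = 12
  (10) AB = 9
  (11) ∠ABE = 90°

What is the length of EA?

Step 1: By the law of cosines on triangle BUE: BE² = 3² + 5² − 2·3·5·cos(60°) = 19, so BE = √19.
Step 2: By the law of cosines on triangle EBA: EA² = √19² + 9² − 2·√19·9·cos(90°) = 100, so EA = 10.

Therefore, the length of EA = 10.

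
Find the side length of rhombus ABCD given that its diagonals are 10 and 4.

The diagonals of a rhombus bisect each other at right angles.
Half-diagonals: 10/2 = 5 and 4/2 = 2
side = sqrt(5^2 + 2^2)
side = sqrt(25 + 4)
side = sqrt(29)

sqrt(29)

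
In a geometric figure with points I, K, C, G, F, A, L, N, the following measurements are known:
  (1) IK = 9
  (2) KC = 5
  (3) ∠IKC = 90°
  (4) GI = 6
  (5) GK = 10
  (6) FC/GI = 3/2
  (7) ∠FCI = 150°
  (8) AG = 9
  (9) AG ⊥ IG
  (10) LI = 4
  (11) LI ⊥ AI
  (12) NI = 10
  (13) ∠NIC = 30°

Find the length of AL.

Step 1: By the law of cosines on triangle AGI: AI² = 9² + 6² − 2·9·6·cos(90°) = 117, so AI = 3·√13.
Step 2: By the law of cosines on triangle AIL: AL² = (3·√13)² + 4² − 2·3·√13·4·cos(90°) = 133, so AL = √133.

Therefore, the length of AL = √133.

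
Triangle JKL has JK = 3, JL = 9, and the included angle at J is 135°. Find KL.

When two sides and the included angle are known, the law of cosines gives the third side.
c^2 = a^2 + b^2 - 2ab cos(C) generalizes the Pythagorean theorem to non-right triangles.
Here: KL^2 = 9 + 81 - 54*(-sqrt(2)/2) = 27*sqrt(2) + 90
KL = 3*sqrt(3*sqrt(2) + 10)

3*sqrt(3*sqrt(2) + 10)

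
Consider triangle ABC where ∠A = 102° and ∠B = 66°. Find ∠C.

The interior angles sum to 180°: angle C = 180 - 102 - 66 = 12°.
The triangle is obtuse (angles 102°, 66°, 12°).

12 degrees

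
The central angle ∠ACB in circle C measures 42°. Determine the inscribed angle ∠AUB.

An inscribed angle intercepts an arc from a point on the circle, while the central angle intercepts the same arc from the center.
The inscribed angle is always half the central angle: 42° / 2 = 21°.

21°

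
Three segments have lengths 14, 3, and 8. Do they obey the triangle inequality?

The longest side is 14. The other two sides sum to 3 + 8 = 11.
Since 11 ≤ 14, the two shorter sides cannot reach around to close the triangle.

No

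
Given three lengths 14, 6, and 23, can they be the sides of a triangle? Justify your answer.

Check the triangle inequality: 14 + 6 = 20 ≤ 23.
Since the sum of two sides does not exceed the third, no triangle can be formed.

No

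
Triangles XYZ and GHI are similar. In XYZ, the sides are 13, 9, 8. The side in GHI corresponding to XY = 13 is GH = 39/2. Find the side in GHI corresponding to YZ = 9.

k = 39/2/13 = 3/2. HI = 3/2 * 9 = 27/2.

27/2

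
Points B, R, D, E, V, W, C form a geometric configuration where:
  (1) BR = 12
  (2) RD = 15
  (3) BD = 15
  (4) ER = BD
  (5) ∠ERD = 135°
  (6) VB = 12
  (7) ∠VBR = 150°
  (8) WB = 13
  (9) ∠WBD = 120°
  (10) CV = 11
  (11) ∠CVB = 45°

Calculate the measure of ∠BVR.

Step 1: By the law of cosines on triangle VBR: VR² = 12² + 12² − 2·12·12·cos(150°) = 537.42, so VR ≈ 23.18.
Step 2: By the inverse law of cosines on triangle BVR: cos(∠BVR) = (12² + 23.18² − 12²) / (2·12·23.18) = 537.42/556.37 = 0.9659, so ∠BVR = 15°.

Therefore, the measure of angle ∠BVR = 15°.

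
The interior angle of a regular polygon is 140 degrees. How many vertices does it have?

Each interior angle of a regular n-gon is (n - 2) * 180 / n.
Setting this equal to 140:
(n - 2) * 180 / n = 140
Each exterior angle = 180 - 140 = 40 degrees.
Since exterior angles sum to 360: n = 360 / 40 = 9.

9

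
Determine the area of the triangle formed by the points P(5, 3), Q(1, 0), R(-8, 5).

Using the Shoelace formula for a triangle:
Area = (1/2)|x0(y1 - y2) + x1(y2 - y0) + x2(y0 - y1)|
Area = (1/2)|5(0 - 5) + 1(5 - 3) + -8(3 - 0)|
Area = (1/2)|-25 + 2 + -24|
Area = (1/2)|-47|
Area = (1/2)(47)
Area = 47/2

47/2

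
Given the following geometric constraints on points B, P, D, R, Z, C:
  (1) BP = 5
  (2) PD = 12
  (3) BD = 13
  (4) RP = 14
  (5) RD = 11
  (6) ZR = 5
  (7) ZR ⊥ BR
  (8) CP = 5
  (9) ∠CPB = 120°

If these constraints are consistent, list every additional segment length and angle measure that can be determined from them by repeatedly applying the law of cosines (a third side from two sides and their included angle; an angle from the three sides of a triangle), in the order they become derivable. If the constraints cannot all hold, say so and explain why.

The constraints are consistent. Derivable facts, in order:
After 1 step:
- BC = 5·√3
- ∠BDP = 22.62°
- ∠BPD = 90°
- ∠DBP = 67.38°
- ∠DPR = 49.32°
- ∠DRP = 55.83°
- ∠PDR = 74.85°
After 2 steps:
- ∠BCP = 30°
- ∠CBP = 30°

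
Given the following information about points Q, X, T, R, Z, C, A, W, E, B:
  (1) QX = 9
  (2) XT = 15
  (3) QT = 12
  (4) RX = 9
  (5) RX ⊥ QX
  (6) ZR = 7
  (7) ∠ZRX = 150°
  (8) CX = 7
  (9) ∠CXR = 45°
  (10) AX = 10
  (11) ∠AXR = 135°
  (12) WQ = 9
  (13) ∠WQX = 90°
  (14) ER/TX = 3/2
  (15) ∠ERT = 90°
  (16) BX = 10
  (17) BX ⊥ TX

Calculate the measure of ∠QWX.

Step 1: By the law of cosines on triangle WQX: WX² = 9² + 9² − 2·9·9·cos(90°) = 162, so WX = 9·√2.
Step 2: By the inverse law of cosines on triangle QWX: cos(∠QWX) = (9² + (9·√2)² − 9²) / (2·9·9·√2) = 162/229.1 = 0.7071, so ∠QWX = 45°.

Therefore, the measure of angle ∠QWX = 45°.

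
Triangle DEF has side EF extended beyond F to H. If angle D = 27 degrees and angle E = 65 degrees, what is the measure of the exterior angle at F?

The interior angle at F is 180 - 27 - 65 = 88 degrees.
The exterior angle and interior angle at F are supplementary:
Exterior angle = 180 - 88 = 92 degrees.

92 degrees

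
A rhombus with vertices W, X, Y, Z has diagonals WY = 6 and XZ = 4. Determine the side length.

The diagonals of a rhombus bisect each other at right angles.
Half-diagonals: 6/2 = 3 and 4/2 = 2
side = sqrt(3^2 + 2^2)
side = sqrt(9 + 4)
side = sqrt(13)

sqrt(13)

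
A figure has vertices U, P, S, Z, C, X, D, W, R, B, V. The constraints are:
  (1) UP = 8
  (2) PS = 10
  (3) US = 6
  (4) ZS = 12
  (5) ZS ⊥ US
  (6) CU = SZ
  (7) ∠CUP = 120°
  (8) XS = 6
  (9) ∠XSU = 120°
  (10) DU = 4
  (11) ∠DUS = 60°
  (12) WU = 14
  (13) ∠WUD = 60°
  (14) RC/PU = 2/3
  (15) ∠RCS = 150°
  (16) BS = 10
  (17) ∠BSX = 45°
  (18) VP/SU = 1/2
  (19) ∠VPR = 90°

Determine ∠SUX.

Step 1: By the law of cosines on triangle USX: UX² = 6² + 6² − 2·6·6·cos(120°) = 108, so UX = 6·√3.
Step 2: By the inverse law of cosines on triangle SUX: cos(∠SUX) = (6² + (6·√3)² − 6²) / (2·6·6·√3) = 108/124.71 = 0.866, so ∠SUX = 30°.

Therefore, the measure of angle ∠SUX = 30°.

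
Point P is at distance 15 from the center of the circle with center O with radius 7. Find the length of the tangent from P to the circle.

tangent = √(d² - r²) = √(15² - 7²) = √(225 - 49) = √176 = 4*sqrt(11)

4*sqrt(11)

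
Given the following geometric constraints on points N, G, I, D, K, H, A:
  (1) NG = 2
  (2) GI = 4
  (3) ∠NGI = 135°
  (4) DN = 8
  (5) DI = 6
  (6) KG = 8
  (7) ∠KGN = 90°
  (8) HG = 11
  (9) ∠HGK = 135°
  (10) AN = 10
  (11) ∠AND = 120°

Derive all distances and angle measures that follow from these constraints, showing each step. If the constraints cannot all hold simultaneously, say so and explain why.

The constraints are consistent.

Step 1: From NG = 2, GI = 4, and ∠NGI = 135°, by the law of cosines:
  NI² = NG² + GI² - 2·NG·GI·cos(135°) = 4 + 16 + 11.31 = 31.31
  NI ≈ 5.6

Step 2: From NG = 2, GK = 8, and ∠NGK = 90°, by the law of cosines:
  NK² = NG² + GK² - 2·NG·GK·cos(90°) = 4 + 64 - 0 = 68
  NK = 2·√17

Step 3: From DN = 8, NA = 10, and ∠DNA = 120°, by the law of cosines:
  DA² = DN² + NA² - 2·DN·NA·cos(120°) = 64 + 100 + 80 = 244
  DA = 2·√61

Step 4: From KG = 8, GH = 11, and ∠KGH = 135°, by the law of cosines:
  KH² = KG² + GH² - 2·KG·GH·cos(135°) = 64 + 121 + 124.5 = 309.5
  KH ≈ 17.59

Step 5: From ND = 8, NI = 5.6, DI = 6, by the inverse law of cosines:
  cos(∠DNI) = (ND² + NI² - DI²) / (2·ND·NI)
  ∠DNI = 48.51°

Step 6: From NG = 2, NI = 5.6, GI = 4, by the inverse law of cosines:
  cos(∠GNI) = (NG² + NI² - GI²) / (2·NG·NI)
  ∠GNI = 30.36°

Step 7: From NG = 2, NK = 2·√17, GK = 8, by the inverse law of cosines:
  cos(∠GNK) = (NG² + NK² - GK²) / (2·NG·NK)
  ∠GNK = 75.96°

Step 8: From ID = 6, IN = 5.6, DN = 8, by the inverse law of cosines:
  cos(∠DIN) = (ID² + IN² - DN²) / (2·ID·IN)
  ∠DIN = 87.17°

Step 9: From IG = 4, IN = 5.6, GN = 2, by the inverse law of cosines:
  cos(∠GIN) = (IG² + IN² - GN²) / (2·IG·IN)
  ∠GIN = 14.64°

Step 10: From DA = 2·√61, DN = 8, AN = 10, by the inverse law of cosines:
  cos(∠ADN) = (DA² + DN² - AN²) / (2·DA·DN)
  ∠ADN = 33.67°

Step 11: From DI = 6, DN = 8, IN = 5.6, by the inverse law of cosines:
  cos(∠IDN) = (DI² + DN² - IN²) / (2·DI·DN)
  ∠IDN = 44.32°

Step 12: From KG = 8, KH = 17.59, GH = 11, by the inverse law of cosines:
  cos(∠GKH) = (KG² + KH² - GH²) / (2·KG·KH)
  ∠GKH = 26.24°

Step 13: From KG = 8, KN = 2·√17, GN = 2, by the inverse law of cosines:
  cos(∠GKN) = (KG² + KN² - GN²) / (2·KG·KN)
  ∠GKN = 14.04°

Step 14: From HG = 11, HK = 17.59, GK = 8, by the inverse law of cosines:
  cos(∠GHK) = (HG² + HK² - GK²) / (2·HG·HK)
  ∠GHK = 18.76°

Step 15: From AD = 2·√61, AN = 10, DN = 8, by the inverse law of cosines:
  cos(∠DAN) = (AD² + AN² - DN²) / (2·AD·AN)
  ∠DAN = 26.33°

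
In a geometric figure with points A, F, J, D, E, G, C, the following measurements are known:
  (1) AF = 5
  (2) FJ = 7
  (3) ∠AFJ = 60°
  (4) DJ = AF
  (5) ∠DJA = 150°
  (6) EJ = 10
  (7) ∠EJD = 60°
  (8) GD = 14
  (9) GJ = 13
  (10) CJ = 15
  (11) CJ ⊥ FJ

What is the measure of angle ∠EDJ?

From the given relations: DJ = AF = 5.
Step 1: By the law of cosines on triangle DJE: DE² = 5² + 10² − 2·5·10·cos(60°) = 75, so DE = 5·√3.
Step 2: By the inverse law of cosines on triangle EDJ: cos(∠EDJ) = ((5·√3)² + 5² − 10²) / (2·5·√3·5) = 0/86.6 = 0, so ∠EDJ = 90°.

Therefore, the measure of angle ∠EDJ = 90°.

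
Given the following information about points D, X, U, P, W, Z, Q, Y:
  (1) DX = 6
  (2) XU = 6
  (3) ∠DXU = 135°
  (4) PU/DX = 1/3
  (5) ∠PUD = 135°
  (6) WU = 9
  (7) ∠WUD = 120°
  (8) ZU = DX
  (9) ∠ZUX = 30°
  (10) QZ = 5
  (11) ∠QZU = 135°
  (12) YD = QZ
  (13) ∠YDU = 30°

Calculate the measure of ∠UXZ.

From the given relations: ZU = DX = 6.
Step 1: By the law of cosines on triangle XUZ: XZ² = 6² + 6² − 2·6·6·cos(30°) = 9.65, so XZ ≈ 3.11.
Step 2: By the inverse law of cosines on triangle UXZ: cos(∠UXZ) = (6² + 3.11² − 6²) / (2·6·3.11) = 9.65/37.27 = 0.2588, so ∠UXZ = 75°.

Therefore, the measure of angle ∠UXZ = 75°.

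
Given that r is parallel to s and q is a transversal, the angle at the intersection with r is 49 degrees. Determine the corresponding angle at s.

Corresponding angles are equal: 49 degrees.

49 degrees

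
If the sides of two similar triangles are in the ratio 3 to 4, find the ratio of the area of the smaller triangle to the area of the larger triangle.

The ratio of areas of similar triangles equals the square of the side ratio.
Side ratio = 3:4
Area ratio = (3/4)^2 = 9/16 = 9:16

9:16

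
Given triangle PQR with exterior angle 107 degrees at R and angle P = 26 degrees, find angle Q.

angle Q = 107 - 26 = 81 degrees (exterior angle theorem).

81 degrees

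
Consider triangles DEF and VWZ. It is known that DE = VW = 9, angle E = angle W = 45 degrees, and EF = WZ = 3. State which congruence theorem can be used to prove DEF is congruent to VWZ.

Consider the given information: DE = VW = 9, angle E = angle W = 45 degrees, and EF = WZ = 3
This is not SSS or HL: SSS requires all three pairs of sides, but we don't have that. HL only applies to right triangles with matching hypotenuse and leg.
The correct criterion is SAS. Two pairs of corresponding sides and the included angle are equal (Side-Angle-Side).

SAS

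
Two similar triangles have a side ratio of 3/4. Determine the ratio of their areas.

Area scales with the square of linear dimensions. If every length is multiplied by 3/4, then the area is multiplied by (3/4)^2 = 9/16.
The area ratio is 9:16.

9:16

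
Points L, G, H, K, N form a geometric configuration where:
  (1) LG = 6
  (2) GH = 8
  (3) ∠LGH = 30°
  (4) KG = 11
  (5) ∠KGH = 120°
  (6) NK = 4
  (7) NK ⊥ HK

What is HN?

Step 1: By the law of cosines on triangle HGK: HK² = 8² + 11² − 2·8·11·cos(120°) = 273, so HK ≈ 16.52.
Step 2: By the law of cosines on triangle HKN: HN² = 16.52² + 4² − 2·16.52·4·cos(90°) = 289, so HN = 17.

Therefore, the length of HN = 17.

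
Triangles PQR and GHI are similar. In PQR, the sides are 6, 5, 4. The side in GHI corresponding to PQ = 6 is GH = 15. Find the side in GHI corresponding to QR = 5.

k = 15/6 = 5/2. HI = 5/2 * 5 = 25/2.

25/2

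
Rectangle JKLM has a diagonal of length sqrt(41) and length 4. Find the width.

Using the Pythagorean theorem: d^2 = a^2 + b^2
b^2 = d^2 - a^2
b^2 = 41 - 16
b^2 = 25
b = sqrt(25) = 5

5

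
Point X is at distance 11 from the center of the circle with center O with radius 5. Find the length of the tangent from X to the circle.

Let T be the point of tangency. Then OT ⊥ XT (radius ⊥ tangent).
In right triangle OTX: OX² = OT² + XT²
11² = 5² + XT²
XT² = 96, XT = 4*sqrt(6)

4*sqrt(6)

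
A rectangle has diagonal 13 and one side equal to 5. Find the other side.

The diagonal of a rectangle forms a right triangle with the two sides.
Rearranging the Pythagorean theorem: missing side = sqrt(d^2 - known^2).
= sqrt(169 - 25) = sqrt(144) = 12.

12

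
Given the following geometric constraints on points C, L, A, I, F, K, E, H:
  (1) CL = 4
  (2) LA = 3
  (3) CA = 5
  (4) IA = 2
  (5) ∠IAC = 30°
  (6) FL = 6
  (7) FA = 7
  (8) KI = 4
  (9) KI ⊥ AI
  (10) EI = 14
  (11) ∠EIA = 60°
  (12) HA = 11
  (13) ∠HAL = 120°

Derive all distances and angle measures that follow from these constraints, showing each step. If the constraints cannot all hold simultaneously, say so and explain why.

The constraints are consistent.

Step 1: From CA = 5, AI = 2, and ∠CAI = 30°, by the law of cosines:
  CI² = CA² + AI² - 2·CA·AI·cos(30°) = 25 + 4 - 17.32 = 11.68
  CI ≈ 3.42

Step 2: From LA = 3, AH = 11, and ∠LAH = 120°, by the law of cosines:
  LH² = LA² + AH² - 2·LA·AH·cos(120°) = 9 + 121 + 33 = 163
  LH = √163

Step 3: From AI = 2, IK = 4, and ∠AIK = 90°, by the law of cosines:
  AK² = AI² + IK² - 2·AI·IK·cos(90°) = 4 + 16 - 0 = 20
  AK = 2·√5

Step 4: From AI = 2, IE = 14, and ∠AIE = 60°, by the law of cosines:
  AE² = AI² + IE² - 2·AI·IE·cos(60°) = 4 + 196 - 28 = 172
  AE = 2·√43

Step 5: From CA = 5, CL = 4, AL = 3, by the inverse law of cosines:
  cos(∠ACL) = (CA² + CL² - AL²) / (2·CA·CL)
  ∠ACL = 36.87°

Step 6: From LA = 3, LC = 4, AC = 5, by the inverse law of cosines:
  cos(∠ALC) = (LA² + LC² - AC²) / (2·LA·LC)
  ∠ALC = 90°

Step 7: From LA = 3, LF = 6, AF = 7, by the inverse law of cosines:
  cos(∠ALF) = (LA² + LF² - AF²) / (2·LA·LF)
  ∠ALF = 96.38°

Step 8: From AC = 5, AL = 3, CL = 4, by the inverse law of cosines:
  cos(∠CAL) = (AC² + AL² - CL²) / (2·AC·AL)
  ∠CAL = 53.13°

Step 9: From AF = 7, AL = 3, FL = 6, by the inverse law of cosines:
  cos(∠FAL) = (AF² + AL² - FL²) / (2·AF·AL)
  ∠FAL = 58.41°

Step 10: From FA = 7, FL = 6, AL = 3, by the inverse law of cosines:
  cos(∠AFL) = (FA² + FL² - AL²) / (2·FA·FL)
  ∠AFL = 25.21°

Step 11: From CA = 5, CI = 3.42, AI = 2, by the inverse law of cosines:
  cos(∠ACI) = (CA² + CI² - AI²) / (2·CA·CI)
  ∠ACI = 17.01°

Step 12: From LA = 3, LH = √163, AH = 11, by the inverse law of cosines:
  cos(∠ALH) = (LA² + LH² - AH²) / (2·LA·LH)
  ∠ALH = 48.26°

Step 13: From AE = 2·√43, AI = 2, EI = 14, by the inverse law of cosines:
  cos(∠EAI) = (AE² + AI² - EI²) / (2·AE·AI)
  ∠EAI = 112.41°

Step 14: From AI = 2, AK = 2·√5, IK = 4, by the inverse law of cosines:
  cos(∠IAK) = (AI² + AK² - IK²) / (2·AI·AK)
  ∠IAK = 63.43°

Step 15: From IA = 2, IC = 3.42, AC = 5, by the inverse law of cosines:
  cos(∠AIC) = (IA² + IC² - AC²) / (2·IA·IC)
  ∠AIC = 132.99°

Step 16: From KA = 2·√5, KI = 4, AI = 2, by the inverse law of cosines:
  cos(∠AKI) = (KA² + KI² - AI²) / (2·KA·KI)
  ∠AKI = 26.57°

Step 17: From EA = 2·√43, EI = 14, AI = 2, by the inverse law of cosines:
  cos(∠AEI) = (EA² + EI² - AI²) / (2·EA·EI)
  ∠AEI = 7.59°

Step 18: From HA = 11, HL = √163, AL = 3, by the inverse law of cosines:
  cos(∠AHL) = (HA² + HL² - AL²) / (2·HA·HL)
  ∠AHL = 11.74°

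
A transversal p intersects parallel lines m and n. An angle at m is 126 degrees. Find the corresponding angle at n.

Corresponding angles are equal: 126 degrees.

126 degrees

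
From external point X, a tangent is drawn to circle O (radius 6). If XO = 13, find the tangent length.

tangent = √(d² - r²) = √(13² - 6²) = √(169 - 36) = √133 = sqrt(133)

sqrt(133)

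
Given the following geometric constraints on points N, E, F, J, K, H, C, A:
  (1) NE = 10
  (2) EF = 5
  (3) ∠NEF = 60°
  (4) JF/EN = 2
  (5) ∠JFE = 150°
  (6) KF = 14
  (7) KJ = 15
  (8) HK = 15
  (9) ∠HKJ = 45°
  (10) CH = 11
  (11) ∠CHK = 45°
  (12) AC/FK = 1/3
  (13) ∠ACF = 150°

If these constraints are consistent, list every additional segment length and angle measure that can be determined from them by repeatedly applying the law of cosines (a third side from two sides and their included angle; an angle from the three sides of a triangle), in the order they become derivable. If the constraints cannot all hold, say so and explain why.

The constraints are consistent. Derivable facts, in order:
After 1 step:
- EJ ≈ 24.46
- JH ≈ 11.48
- KC ≈ 10.61
- NF = 5·√3
- ∠FJK = 44.36°
- ∠FKJ = 87.13°
- ∠JFK = 48.51°
After 2 steps:
- ∠CKH = 47.12°
- ∠EFN = 90°
- ∠EJF = 5.87°
- ∠ENF = 30°
- ∠FEJ = 24.13°
- ∠HCK = 87.88°
- ∠HJK = 67.5°
- ∠JHK = 67.5°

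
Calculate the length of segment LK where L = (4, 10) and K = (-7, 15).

The horizontal distance is |-7 - 4| = 11 and the vertical distance is |15 - 10| = 5.
By the Pythagorean theorem, d = sqrt(11^2 + 5^2) = sqrt(146).

sqrt(146)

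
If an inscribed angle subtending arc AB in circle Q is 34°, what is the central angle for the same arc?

Central angle = 2 × 34° = 68° (inscribed angle theorem).

68°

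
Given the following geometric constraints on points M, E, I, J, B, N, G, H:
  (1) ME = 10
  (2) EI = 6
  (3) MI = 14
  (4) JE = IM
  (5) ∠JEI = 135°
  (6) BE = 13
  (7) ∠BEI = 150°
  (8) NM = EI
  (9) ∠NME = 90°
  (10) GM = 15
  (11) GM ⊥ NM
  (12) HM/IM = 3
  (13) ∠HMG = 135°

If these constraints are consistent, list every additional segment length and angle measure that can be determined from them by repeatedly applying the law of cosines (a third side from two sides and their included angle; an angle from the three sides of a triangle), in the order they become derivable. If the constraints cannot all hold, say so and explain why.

The constraints are consistent. Derivable facts, in order:
After 1 step:
- EN = 2·√34
- GH ≈ 53.67
- IB ≈ 18.44
- IJ ≈ 18.73
- NG = 3·√29
- ∠EIM = 38.21°
- ∠EMI = 21.79°
- ∠IEM = 120°
After 2 steps:
- ∠BIE = 20.64°
- ∠EBI = 9.36°
- ∠EIJ = 31.91°
- ∠EJI = 13.09°
- ∠ENM = 59.04°
- ∠GHM = 11.4°
- ∠GNM = 68.2°
- ∠HGM = 33.6°
- ∠MEN = 30.96°
- ∠MGN = 21.8°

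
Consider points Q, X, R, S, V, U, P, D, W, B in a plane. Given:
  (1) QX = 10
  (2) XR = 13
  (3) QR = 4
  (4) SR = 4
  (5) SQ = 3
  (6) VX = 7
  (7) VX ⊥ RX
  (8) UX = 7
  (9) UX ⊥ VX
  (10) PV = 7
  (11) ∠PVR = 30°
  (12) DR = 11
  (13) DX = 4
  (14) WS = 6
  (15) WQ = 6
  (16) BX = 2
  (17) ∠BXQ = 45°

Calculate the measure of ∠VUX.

Step 1: By the law of cosines on triangle UXV: UV² = 7² + 7² − 2·7·7·cos(90°) = 98, so UV = 7·√2.
Step 2: By the inverse law of cosines on triangle VUX: cos(∠VUX) = ((7·√2)² + 7² − 7²) / (2·7·√2·7) = 98/138.59 = 0.7071, so ∠VUX = 45°.

Therefore, the measure of angle ∠VUX = 45°.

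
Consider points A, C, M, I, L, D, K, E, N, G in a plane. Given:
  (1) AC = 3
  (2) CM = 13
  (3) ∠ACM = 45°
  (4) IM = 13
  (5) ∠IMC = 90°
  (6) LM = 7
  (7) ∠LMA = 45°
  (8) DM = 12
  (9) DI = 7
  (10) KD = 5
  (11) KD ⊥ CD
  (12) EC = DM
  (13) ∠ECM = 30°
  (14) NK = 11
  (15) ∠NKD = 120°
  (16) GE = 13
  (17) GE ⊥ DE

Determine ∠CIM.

Step 1: By the law of cosines on triangle IMC: IC² = 13² + 13² − 2·13·13·cos(90°) = 338, so IC = 13·√2.
Step 2: By the inverse law of cosines on triangle CIM: cos(∠CIM) = ((13·√2)² + 13² − 13²) / (2·13·√2·13) = 338/478 = 0.7071, so ∠CIM = 45°.

Therefore, the measure of angle ∠CIM = 45°.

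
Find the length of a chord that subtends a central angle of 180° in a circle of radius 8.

Chord = 2(8) sin(90°) = 16

16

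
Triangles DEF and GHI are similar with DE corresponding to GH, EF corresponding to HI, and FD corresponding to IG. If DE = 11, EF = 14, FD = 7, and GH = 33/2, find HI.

k = 33/2/11 = 3/2. HI = 3/2 * 14 = 21.

21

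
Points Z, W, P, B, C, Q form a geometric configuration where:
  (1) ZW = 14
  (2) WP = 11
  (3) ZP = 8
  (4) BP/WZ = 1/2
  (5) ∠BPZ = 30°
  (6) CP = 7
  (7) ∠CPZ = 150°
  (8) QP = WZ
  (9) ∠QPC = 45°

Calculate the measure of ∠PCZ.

Step 1: By the law of cosines on triangle CPZ: CZ² = 7² + 8² − 2·7·8·cos(150°) = 209.99, so CZ ≈ 14.49.
Step 2: By the inverse law of cosines on triangle PCZ: cos(∠PCZ) = (7² + 14.49² − 8²) / (2·7·14.49) = 194.99/202.88 = 0.9611, so ∠PCZ = 16.02°.

Therefore, the measure of angle ∠PCZ = 16.02°.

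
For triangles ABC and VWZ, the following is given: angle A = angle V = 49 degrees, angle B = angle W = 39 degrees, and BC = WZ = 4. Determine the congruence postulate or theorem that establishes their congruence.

The given information matches AAS: Two pairs of corresponding angles and a non-included side are equal (Angle-Angle-Side).

AAS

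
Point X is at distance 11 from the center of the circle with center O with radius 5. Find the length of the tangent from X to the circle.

tangent = √(d² - r²) = √(11² - 5²) = √(121 - 25) = √96 = 4*sqrt(6)

4*sqrt(6)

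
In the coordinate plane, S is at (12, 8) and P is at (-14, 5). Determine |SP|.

The horizontal distance is |-14 - 12| = 26 and the vertical distance is |5 - 8| = 3.
By the Pythagorean theorem, d = sqrt(26^2 + 3^2) = sqrt(685).

sqrt(685)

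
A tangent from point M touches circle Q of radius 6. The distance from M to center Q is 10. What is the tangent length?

The tangent, radius, and line from the external point to the center form a right triangle.
The right angle is where the tangent meets the radius.
By the Pythagorean theorem: tangent² + 6² = 10²
tangent² = 100 - 36 = 64
tangent = 8

8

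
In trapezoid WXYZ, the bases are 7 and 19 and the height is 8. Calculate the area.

A trapezoid's area equals the midsegment times the height.
The midsegment is (7 + 19) / 2 = 13.
Area = 13 * 8 = 104.

104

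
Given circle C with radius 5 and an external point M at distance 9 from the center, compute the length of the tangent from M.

tangent = √(d² - r²) = √(9² - 5²) = √(81 - 25) = √56 = 2*sqrt(14)

2*sqrt(14)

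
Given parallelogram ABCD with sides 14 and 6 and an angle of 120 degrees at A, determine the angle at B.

In a parallelogram, consecutive angles are supplementary (sum to 180°).
angle B = 180 - angle A
angle B = 180 - 120
angle B = 60 degrees

60 degrees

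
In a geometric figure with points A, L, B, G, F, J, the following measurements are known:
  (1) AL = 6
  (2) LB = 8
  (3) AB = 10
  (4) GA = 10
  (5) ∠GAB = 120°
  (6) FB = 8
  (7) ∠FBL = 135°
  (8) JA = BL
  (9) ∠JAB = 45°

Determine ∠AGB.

Step 1: By the law of cosines on triangle GAB: GB² = 10² + 10² − 2·10·10·cos(120°) = 300, so GB = 10·√3.
Step 2: By the inverse law of cosines on triangle AGB: cos(∠AGB) = (10² + (10·√3)² − 10²) / (2·10·10·√3) = 300/346.41 = 0.866, so ∠AGB = 30°.

Therefore, the measure of angle ∠AGB = 30°.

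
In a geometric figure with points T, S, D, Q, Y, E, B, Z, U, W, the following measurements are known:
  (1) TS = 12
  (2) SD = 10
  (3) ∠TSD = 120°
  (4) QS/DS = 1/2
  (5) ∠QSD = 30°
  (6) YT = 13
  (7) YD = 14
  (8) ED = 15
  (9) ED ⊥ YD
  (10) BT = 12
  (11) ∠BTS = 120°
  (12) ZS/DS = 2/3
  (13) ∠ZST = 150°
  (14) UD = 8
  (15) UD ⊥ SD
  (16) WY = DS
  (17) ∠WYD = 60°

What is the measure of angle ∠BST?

Step 1: By the law of cosines on triangle STB: SB² = 12² + 12² − 2·12·12·cos(120°) = 432, so SB = 12·√3.
Step 2: By the inverse law of cosines on triangle BST: cos(∠BST) = ((12·√3)² + 12² − 12²) / (2·12·√3·12) = 432/498.83 = 0.866, so ∠BST = 30°.

Therefore, the measure of angle ∠BST = 30°.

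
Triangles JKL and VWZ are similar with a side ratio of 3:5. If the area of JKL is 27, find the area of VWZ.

Area ratio = (3/5)^2 = 9/25. Area of VWZ = 27 * 25/9 = 75.

75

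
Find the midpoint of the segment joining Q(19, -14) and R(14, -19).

The midpoint is the point halfway along the segment.
Move half the horizontal distance: 19 + (14 - 19)/2 = 19 + -5/2 = 33/2
Move half the vertical distance: -14 + (-19 - -14)/2 = -14 + -5/2 = -33/2
Midpoint = (33/2, -33/2)

(33/2, -33/2)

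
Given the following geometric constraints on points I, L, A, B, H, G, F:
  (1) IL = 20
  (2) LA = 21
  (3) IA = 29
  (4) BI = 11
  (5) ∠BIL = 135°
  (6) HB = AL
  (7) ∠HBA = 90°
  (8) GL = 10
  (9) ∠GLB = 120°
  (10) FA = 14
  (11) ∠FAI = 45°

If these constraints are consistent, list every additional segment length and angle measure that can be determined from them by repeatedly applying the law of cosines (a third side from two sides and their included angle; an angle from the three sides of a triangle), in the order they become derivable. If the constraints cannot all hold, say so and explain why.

The constraints are consistent. Derivable facts, in order:
After 1 step:
- IF ≈ 21.51
- LB ≈ 28.85
- ∠AIL = 46.4°
- ∠ALI = 90°
- ∠IAL = 43.6°
After 2 steps:
- BG ≈ 34.94
- ∠AFI = 107.6°
- ∠AIF = 27.4°
- ∠BLI = 15.64°
- ∠IBL = 29.36°
After 3 steps:
- ∠BGL = 45.65°
- ∠GBL = 14.35°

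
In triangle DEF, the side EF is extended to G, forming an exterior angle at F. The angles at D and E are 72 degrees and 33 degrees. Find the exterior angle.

By the exterior angle theorem, an exterior angle of a triangle equals the sum of the two remote interior angles.
Exterior angle = angle D + angle E
Exterior angle = 72 + 33 = 105 degrees

105 degrees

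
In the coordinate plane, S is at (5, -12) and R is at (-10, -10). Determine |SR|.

d = sqrt((-10 - 5)^2 + (-10 - -12)^2)
d = sqrt(-15^2 + 2^2)
d = sqrt(225 + 4)
d = sqrt(229)

sqrt(229)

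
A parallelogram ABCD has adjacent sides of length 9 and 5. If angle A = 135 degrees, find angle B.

Consecutive angles are supplementary: angle B = 180 - 135 = 45 degrees.

45 degrees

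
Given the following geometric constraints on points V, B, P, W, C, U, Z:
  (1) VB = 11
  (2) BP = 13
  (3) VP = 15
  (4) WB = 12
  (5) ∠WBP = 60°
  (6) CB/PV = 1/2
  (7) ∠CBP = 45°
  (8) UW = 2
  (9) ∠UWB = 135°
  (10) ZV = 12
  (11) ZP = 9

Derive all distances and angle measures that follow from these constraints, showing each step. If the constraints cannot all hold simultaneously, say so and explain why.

The constraints are consistent.

From the given relations:
  CB = 1/2·PV = 1/2·15 ≈ 7.5

Step 1: From BW = 12, WU = 2, and ∠BWU = 135°, by the law of cosines:
  BU² = BW² + WU² - 2·BW·WU·cos(135°) = 144 + 4 + 33.94 = 181.9
  BU ≈ 13.49

Step 2: From PB = 13, BW = 12, and ∠PBW = 60°, by the law of cosines:
  PW² = PB² + BW² - 2·PB·BW·cos(60°) = 169 + 144 - 156 = 157
  PW = √157

Step 3: From PB = 13, BC = 7.5, and ∠PBC = 45°, by the law of cosines:
  PC² = PB² + BC² - 2·PB·BC·cos(45°) = 169 + 56.25 - 137.9 = 87.36
  PC ≈ 9.35

Step 4: From VB = 11, VP = 15, BP = 13, by the inverse law of cosines:
  cos(∠BVP) = (VB² + VP² - BP²) / (2·VB·VP)
  ∠BVP = 57.56°

Step 5: From VP = 15, VZ = 12, PZ = 9, by the inverse law of cosines:
  cos(∠PVZ) = (VP² + VZ² - PZ²) / (2·VP·VZ)
  ∠PVZ = 36.87°

Step 6: From BP = 13, BV = 11, PV = 15, by the inverse law of cosines:
  cos(∠PBV) = (BP² + BV² - PV²) / (2·BP·BV)
  ∠PBV = 76.86°

Step 7: From PB = 13, PV = 15, BV = 11, by the inverse law of cosines:
  cos(∠BPV) = (PB² + PV² - BV²) / (2·PB·PV)
  ∠BPV = 45.57°

Step 8: From PV = 15, PZ = 9, VZ = 12, by the inverse law of cosines:
  cos(∠VPZ) = (PV² + PZ² - VZ²) / (2·PV·PZ)
  ∠VPZ = 53.13°

Step 9: From ZP = 9, ZV = 12, PV = 15, by the inverse law of cosines:
  cos(∠PZV) = (ZP² + ZV² - PV²) / (2·ZP·ZV)
  ∠PZV = 90°

Step 10: From BU = 13.49, BW = 12, UW = 2, by the inverse law of cosines:
  cos(∠UBW) = (BU² + BW² - UW²) / (2·BU·BW)
  ∠UBW = 6.02°

Step 11: From PB = 13, PC = 9.35, BC = 7.5, by the inverse law of cosines:
  cos(∠BPC) = (PB² + PC² - BC²) / (2·PB·PC)
  ∠BPC = 34.57°

Step 12: From PB = 13, PW = √157, BW = 12, by the inverse law of cosines:
  cos(∠BPW) = (PB² + PW² - BW²) / (2·PB·PW)
  ∠BPW = 56.04°

Step 13: From WB = 12, WP = √157, BP = 13, by the inverse law of cosines:
  cos(∠BWP) = (WB² + WP² - BP²) / (2·WB·WP)
  ∠BWP = 63.96°

Step 14: From CB = 7.5, CP = 9.35, BP = 13, by the inverse law of cosines:
  cos(∠BCP) = (CB² + CP² - BP²) / (2·CB·CP)
  ∠BCP = 100.43°

Step 15: From UB = 13.49, UW = 2, BW = 12, by the inverse law of cosines:
  cos(∠BUW) = (UB² + UW² - BW²) / (2·UB·UW)
  ∠BUW = 38.98°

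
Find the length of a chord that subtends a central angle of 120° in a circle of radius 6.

Drop a perpendicular from the center to the chord, bisecting both the chord and the central angle.
Each half-chord = r sin(θ/2) = 6 sin(60°).
The full chord = 2 × 6 × sin(60°) = 6*sqrt(3).

6*sqrt(3)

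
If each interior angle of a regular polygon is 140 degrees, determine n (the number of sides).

Each interior angle of a regular n-gon is (n - 2) * 180 / n.
Setting this equal to 140:
(n - 2) * 180 / n = 140
Each exterior angle = 180 - 140 = 40 degrees.
Since exterior angles sum to 360: n = 360 / 40 = 9.

9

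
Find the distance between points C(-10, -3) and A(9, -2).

d = sqrt((19)^2 + (1)^2) = sqrt(362)

sqrt(362)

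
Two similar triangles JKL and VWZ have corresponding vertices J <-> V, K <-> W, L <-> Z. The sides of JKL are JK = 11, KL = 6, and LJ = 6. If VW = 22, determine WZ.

Since the triangles are similar, the ratio of corresponding sides is constant.
Scale factor k = VW / JK = 22 / 11 = 2
WZ = k * KL = 2 * 6 = 12

12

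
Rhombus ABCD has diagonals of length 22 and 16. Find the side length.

The diagonals of a rhombus bisect each other at right angles.
Half-diagonals: 22/2 = 11 and 16/2 = 8
side = sqrt(11^2 + 8^2)
side = sqrt(121 + 64)
side = sqrt(185)

sqrt(185)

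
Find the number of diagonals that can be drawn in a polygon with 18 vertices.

Total line segments between 18 vertices = C(18,2) = 153.
Subtract the 18 sides: 153 - 18 = 135 diagonals.

135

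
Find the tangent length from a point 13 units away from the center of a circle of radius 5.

The tangent, radius, and line from the external point to the center form a right triangle.
The right angle is where the tangent meets the radius.
By the Pythagorean theorem: tangent² + 5² = 13²
tangent² = 169 - 25 = 144
tangent = 12

12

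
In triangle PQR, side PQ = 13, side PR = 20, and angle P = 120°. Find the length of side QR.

By the law of cosines: QR^2 = PQ^2 + PR^2 - 2*PQ*PR*cos(P)
QR^2 = 13^2 + 20^2 - 2*13*20*cos(120°)
QR^2 = 169 + 400 - 520*(-1/2)
QR^2 = 829
QR = sqrt(829)

sqrt(829)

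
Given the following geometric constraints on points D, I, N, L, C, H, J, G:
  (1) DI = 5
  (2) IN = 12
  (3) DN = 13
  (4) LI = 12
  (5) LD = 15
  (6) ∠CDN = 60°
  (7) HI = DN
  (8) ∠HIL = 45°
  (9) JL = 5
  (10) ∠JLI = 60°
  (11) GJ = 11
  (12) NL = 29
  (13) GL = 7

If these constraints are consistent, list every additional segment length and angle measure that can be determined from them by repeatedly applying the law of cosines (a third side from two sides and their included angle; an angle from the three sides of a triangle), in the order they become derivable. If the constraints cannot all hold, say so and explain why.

These constraints are not satisfiable: by the triangle inequality in triangle INL, (2) IN = 12 and (4) LI = 12 force NL ≤ 12 + 12 = 24, but (12) says NL = 29. No planar figure meets all of them, so nothing further can be derived.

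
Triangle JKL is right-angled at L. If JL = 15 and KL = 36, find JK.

In a right triangle, the square of the hypotenuse equals the sum of the squares of the two legs.
The legs are 15 and 36, so the hypotenuse = sqrt(225 + 1296) = sqrt(1521) = 39.

39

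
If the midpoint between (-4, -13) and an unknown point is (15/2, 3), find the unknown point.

Using the midpoint formula: M = ((x1 + x2)/2, (y1 + y2)/2)
We know M = (15/2, 3) and K = (-4, -13)
For x: 15/2 = (-4 + x2)/2, so x2 = 2*15/2 - -4 = 19
For y: 3 = (-13 + y2)/2, so y2 = 2*3 - -13 = 19
J = (19, 19)

(19, 19)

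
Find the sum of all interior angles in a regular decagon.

The sum of interior angles of an n-sided polygon is (n - 2) * 180.
For n = 10: (10 - 2) * 180 = 8 * 180 = 1440 degrees.

1440 degrees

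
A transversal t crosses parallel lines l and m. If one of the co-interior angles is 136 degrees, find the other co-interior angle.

Co-interior angles sum to 180: 180 - 136 = 44 degrees.

44 degrees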